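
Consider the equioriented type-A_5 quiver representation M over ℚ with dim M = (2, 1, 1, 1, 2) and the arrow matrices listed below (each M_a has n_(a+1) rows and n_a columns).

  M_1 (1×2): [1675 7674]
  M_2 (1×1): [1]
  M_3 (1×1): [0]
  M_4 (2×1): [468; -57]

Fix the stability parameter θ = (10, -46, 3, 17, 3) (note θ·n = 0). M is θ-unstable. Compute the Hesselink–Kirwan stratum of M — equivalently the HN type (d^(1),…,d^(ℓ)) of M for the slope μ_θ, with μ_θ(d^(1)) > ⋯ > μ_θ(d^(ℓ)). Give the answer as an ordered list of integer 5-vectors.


Via rank(M_{q-1}∘⋯∘M_p): M ≅ I[1,1], I[1,3], I[4,5], I[5,5].
μ_θ-semistable layers: μ^(1)=10; μ^(2)=3; μ^(3)=-18

((1, 0, 0, 1, 1); (0, 0, 1, 0, 1); (1, 1, 0, 0, 0))


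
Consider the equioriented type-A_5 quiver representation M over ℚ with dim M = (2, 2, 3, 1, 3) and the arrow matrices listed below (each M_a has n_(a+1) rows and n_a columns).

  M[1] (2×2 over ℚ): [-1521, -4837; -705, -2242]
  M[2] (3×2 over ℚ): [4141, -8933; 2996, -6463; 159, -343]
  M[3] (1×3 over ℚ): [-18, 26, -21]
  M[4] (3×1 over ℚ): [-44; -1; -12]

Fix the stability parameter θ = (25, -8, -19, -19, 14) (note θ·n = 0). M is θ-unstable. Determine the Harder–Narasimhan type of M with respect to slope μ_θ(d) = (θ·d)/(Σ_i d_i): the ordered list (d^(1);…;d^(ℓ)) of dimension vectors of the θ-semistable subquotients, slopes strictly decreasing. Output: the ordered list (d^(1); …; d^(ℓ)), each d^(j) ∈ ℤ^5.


Interval decomposition of M: I[1,3], I[1,5], I[3,3], I[5,5]^2.
HN type (ℓ=4): μ^(1)=14; μ^(2)=-2/3; μ^(3)=-21/4; μ^(4)=-19

((0, 0, 0, 0, 3); (1, 1, 1, 0, 0); (1, 1, 1, 1, 0); (0, 0, 1, 0, 0))


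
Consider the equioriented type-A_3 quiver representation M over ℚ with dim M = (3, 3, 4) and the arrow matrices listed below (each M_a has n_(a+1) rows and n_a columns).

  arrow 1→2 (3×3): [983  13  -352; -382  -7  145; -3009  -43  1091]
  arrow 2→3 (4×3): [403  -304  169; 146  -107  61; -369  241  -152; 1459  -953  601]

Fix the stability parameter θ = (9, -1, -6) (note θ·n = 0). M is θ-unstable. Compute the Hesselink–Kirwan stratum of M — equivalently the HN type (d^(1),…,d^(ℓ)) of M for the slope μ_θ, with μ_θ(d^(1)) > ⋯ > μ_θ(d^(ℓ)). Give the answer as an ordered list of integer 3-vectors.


Interval decomposition of M: I[1,3]^3, I[3,3].
HN type (ℓ=2): μ^(1)=2/3; μ^(2)=-6

((3, 3, 3); (0, 0, 1))


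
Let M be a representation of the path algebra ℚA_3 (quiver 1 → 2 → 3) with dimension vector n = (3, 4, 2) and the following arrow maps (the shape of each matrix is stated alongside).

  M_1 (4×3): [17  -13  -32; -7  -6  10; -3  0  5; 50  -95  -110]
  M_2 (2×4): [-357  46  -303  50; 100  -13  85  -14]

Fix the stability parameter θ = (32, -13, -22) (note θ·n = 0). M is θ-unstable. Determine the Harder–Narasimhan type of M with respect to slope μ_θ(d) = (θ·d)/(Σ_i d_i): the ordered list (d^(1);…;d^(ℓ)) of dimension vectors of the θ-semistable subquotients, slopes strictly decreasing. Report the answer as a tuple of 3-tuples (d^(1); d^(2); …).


Interval decomposition of M: I[1,2], I[1,3]^2, I[2,2].
HN type (ℓ=3): μ^(1)=19/2; μ^(2)=-1; μ^(3)=-13

((1, 1, 0); (2, 2, 2); (0, 1, 0))


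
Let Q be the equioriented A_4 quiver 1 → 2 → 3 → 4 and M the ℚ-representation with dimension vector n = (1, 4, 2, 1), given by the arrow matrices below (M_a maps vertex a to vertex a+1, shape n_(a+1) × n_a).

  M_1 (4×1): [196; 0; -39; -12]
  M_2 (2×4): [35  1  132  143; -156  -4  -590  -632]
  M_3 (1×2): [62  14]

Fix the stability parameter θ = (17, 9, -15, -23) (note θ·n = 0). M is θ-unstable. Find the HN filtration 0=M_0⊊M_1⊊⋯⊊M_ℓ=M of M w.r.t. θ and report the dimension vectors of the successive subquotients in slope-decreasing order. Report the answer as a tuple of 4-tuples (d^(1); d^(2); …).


Barcode: M ≅ I[1,4], I[2,2]^2, I[2,3]. HN layers by μ_θ (2 steps, strictly decreasing):
  μ^(1)=9; μ^(2)=-3

((0, 2, 0, 0); (1, 2, 2, 1))


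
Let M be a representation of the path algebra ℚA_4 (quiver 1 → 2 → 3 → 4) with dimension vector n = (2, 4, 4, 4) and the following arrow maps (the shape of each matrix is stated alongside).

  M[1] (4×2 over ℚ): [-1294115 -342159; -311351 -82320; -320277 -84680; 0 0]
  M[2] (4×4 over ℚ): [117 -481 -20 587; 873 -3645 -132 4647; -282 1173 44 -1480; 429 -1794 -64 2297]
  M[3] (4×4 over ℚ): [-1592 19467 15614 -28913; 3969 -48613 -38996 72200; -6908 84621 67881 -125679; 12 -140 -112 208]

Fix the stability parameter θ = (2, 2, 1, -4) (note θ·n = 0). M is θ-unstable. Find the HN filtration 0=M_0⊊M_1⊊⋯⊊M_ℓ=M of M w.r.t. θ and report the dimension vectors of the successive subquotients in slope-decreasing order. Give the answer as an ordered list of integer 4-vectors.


Via rank(M_{q-1}∘⋯∘M_p): M ≅ I[1,3], I[1,4], I[2,2]^2, I[3,4]^2, I[4,4].
μ_θ-semistable layers: μ^(1)=2; μ^(2)=5/3; μ^(3)=1/4; μ^(4)=-3/2; μ^(5)=-4

((0, 2, 0, 0); (1, 1, 1, 0); (1, 1, 1, 1); (0, 0, 2, 2); (0, 0, 0, 1))


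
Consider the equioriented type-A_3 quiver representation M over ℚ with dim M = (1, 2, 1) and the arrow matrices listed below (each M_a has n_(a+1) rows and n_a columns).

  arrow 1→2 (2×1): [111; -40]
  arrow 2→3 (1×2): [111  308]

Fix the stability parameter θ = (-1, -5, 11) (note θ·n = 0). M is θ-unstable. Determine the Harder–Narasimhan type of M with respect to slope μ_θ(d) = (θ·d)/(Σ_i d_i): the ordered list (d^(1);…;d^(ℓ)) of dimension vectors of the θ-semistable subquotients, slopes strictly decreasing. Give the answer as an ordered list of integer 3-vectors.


Via rank(M_{q-1}∘⋯∘M_p): M ≅ I[1,3], I[2,2].
μ_θ-semistable layers: μ^(1)=11; μ^(2)=-3; μ^(3)=-5

((0, 0, 1); (1, 1, 0); (0, 1, 0))


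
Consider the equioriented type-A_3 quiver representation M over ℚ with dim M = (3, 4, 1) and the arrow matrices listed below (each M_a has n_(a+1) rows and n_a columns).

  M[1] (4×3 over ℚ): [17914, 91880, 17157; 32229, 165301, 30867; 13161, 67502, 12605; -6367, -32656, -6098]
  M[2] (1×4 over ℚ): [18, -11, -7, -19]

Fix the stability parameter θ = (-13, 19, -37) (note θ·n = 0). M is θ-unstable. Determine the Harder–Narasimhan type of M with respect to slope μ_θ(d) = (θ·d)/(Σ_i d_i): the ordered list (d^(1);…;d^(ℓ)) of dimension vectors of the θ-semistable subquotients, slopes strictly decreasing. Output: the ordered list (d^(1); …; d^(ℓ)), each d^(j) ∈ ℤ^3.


Barcode: M ≅ I[1,2]^2, I[1,3], I[2,2]. HN layers by μ_θ (3 steps, strictly decreasing):
  μ^(1)=19; μ^(2)=-9; μ^(3)=-13

((0, 3, 0); (0, 1, 1); (3, 0, 0))


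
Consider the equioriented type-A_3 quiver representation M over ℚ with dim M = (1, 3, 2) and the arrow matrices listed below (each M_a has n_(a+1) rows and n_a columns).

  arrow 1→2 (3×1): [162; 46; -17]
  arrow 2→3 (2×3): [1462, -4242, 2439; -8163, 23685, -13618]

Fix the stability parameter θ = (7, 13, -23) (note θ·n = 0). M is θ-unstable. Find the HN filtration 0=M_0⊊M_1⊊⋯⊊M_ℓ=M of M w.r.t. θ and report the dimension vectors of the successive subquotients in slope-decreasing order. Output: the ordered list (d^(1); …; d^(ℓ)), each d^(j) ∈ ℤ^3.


Via rank(M_{q-1}∘⋯∘M_p): M ≅ I[1,3], I[2,2], I[2,3].
μ_θ-semistable layers: μ^(1)=13; μ^(2)=-1; μ^(3)=-5

((0, 1, 0); (1, 1, 1); (0, 1, 1))


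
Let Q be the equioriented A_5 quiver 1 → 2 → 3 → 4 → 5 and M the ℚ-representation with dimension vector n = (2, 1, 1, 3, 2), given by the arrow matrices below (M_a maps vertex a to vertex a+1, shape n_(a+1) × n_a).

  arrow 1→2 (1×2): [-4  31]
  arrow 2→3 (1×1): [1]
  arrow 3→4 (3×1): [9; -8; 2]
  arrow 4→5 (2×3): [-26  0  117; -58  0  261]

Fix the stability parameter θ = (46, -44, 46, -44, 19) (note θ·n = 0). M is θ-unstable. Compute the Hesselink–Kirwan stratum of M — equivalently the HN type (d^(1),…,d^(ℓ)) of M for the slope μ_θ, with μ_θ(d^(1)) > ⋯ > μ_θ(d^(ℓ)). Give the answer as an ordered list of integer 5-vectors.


Interval decomposition of M: I[1,1], I[1,4], I[4,4], I[4,5], I[5,5].
HN type (ℓ=4): μ^(1)=46; μ^(2)=19; μ^(3)=1; μ^(4)=-44

((1, 0, 0, 0, 0); (0, 0, 0, 0, 2); (1, 1, 1, 1, 0); (0, 0, 0, 2, 0))


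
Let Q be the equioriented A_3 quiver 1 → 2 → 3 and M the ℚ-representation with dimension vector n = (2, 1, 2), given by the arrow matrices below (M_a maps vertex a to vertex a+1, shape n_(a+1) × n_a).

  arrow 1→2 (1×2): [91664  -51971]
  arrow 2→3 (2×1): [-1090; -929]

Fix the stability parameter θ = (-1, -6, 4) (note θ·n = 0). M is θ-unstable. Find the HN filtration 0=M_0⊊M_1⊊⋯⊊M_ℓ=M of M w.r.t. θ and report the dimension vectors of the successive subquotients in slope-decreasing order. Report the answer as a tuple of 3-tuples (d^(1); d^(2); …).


Interval decomposition of M: I[1,1], I[1,3], I[3,3].
HN type (ℓ=3): μ^(1)=4; μ^(2)=-1; μ^(3)=-7/2

((0, 0, 2); (1, 0, 0); (1, 1, 0))


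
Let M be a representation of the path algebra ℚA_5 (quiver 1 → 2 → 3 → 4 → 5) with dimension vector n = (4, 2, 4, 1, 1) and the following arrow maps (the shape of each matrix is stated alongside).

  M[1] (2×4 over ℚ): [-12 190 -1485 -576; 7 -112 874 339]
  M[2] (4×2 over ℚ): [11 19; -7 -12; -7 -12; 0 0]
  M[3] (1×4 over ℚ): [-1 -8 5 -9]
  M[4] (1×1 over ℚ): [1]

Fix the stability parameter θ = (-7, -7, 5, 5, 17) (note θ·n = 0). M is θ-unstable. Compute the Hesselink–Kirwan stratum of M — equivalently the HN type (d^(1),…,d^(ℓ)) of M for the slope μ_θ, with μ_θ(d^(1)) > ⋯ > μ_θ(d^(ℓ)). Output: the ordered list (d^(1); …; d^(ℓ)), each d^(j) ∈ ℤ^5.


Barcode: M ≅ I[1,1]^2, I[1,3], I[1,5], I[3,3]^2. HN layers by μ_θ (3 steps, strictly decreasing):
  μ^(1)=17; μ^(2)=5; μ^(3)=-7

((0, 0, 0, 0, 1); (0, 0, 4, 1, 0); (4, 2, 0, 0, 0))


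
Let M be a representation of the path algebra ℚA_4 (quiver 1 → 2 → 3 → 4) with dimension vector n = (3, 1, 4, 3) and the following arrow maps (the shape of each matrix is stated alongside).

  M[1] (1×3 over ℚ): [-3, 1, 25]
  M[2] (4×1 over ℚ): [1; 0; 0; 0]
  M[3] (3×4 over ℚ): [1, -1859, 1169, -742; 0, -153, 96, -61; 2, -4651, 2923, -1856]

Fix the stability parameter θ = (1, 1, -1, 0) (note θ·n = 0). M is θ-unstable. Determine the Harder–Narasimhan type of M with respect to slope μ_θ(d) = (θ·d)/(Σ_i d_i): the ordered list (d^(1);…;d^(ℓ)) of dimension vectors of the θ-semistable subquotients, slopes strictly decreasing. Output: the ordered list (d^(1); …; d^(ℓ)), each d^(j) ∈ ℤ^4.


Via rank(M_{q-1}∘⋯∘M_p): M ≅ I[1,1]^2, I[1,4], I[3,3], I[3,4]^2.
μ_θ-semistable layers: μ^(1)=1; μ^(2)=1/4; μ^(3)=0; μ^(4)=-1

((2, 0, 0, 0); (1, 1, 1, 1); (0, 0, 0, 2); (0, 0, 3, 0))


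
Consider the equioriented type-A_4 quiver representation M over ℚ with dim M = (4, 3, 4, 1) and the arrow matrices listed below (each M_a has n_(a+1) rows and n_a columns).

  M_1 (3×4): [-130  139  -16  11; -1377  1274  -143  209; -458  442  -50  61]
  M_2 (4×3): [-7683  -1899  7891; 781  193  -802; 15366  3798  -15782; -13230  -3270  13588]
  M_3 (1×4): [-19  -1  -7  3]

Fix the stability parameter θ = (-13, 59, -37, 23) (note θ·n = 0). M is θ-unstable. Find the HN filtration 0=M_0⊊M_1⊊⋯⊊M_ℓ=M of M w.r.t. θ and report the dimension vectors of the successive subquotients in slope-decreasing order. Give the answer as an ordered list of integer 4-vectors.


Barcode: M ≅ I[1,1], I[1,2], I[1,3], I[1,4], I[3,3]^2. HN layers by μ_θ (5 steps, strictly decreasing):
  μ^(1)=59; μ^(2)=23; μ^(3)=11; μ^(4)=-13; μ^(5)=-37

((0, 1, 0, 0); (0, 0, 0, 1); (0, 2, 2, 0); (4, 0, 0, 0); (0, 0, 2, 0))


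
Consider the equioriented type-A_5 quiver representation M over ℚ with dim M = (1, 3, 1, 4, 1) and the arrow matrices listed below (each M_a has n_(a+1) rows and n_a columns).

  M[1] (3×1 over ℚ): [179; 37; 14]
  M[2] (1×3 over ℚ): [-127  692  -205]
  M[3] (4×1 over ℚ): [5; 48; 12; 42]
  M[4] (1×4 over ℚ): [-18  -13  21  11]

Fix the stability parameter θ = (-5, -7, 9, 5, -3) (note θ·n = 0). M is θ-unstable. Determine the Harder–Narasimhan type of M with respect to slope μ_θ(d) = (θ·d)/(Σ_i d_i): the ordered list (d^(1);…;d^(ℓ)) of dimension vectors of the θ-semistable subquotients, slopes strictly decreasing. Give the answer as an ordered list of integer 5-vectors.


Barcode: M ≅ I[1,4], I[2,2]^2, I[4,4]^2, I[4,5]. HN layers by μ_θ (5 steps, strictly decreasing):
  μ^(1)=7; μ^(2)=5; μ^(3)=1; μ^(4)=-6; μ^(5)=-7

((0, 0, 1, 1, 0); (0, 0, 0, 2, 0); (0, 0, 0, 1, 1); (1, 1, 0, 0, 0); (0, 2, 0, 0, 0))


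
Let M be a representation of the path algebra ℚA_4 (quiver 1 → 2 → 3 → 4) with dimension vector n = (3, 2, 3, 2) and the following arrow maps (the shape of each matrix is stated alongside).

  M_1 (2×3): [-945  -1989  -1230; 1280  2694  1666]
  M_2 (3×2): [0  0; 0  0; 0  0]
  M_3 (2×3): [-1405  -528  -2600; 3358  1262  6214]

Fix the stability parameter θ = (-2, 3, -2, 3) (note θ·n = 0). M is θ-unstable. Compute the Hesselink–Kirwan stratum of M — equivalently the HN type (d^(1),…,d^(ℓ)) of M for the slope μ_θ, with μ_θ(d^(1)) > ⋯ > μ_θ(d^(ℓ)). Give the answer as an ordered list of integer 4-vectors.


Barcode: M ≅ I[1,1], I[1,2]^2, I[3,3], I[3,4]^2. HN layers by μ_θ (2 steps, strictly decreasing):
  μ^(1)=3; μ^(2)=-2

((0, 2, 0, 2); (3, 0, 3, 0))


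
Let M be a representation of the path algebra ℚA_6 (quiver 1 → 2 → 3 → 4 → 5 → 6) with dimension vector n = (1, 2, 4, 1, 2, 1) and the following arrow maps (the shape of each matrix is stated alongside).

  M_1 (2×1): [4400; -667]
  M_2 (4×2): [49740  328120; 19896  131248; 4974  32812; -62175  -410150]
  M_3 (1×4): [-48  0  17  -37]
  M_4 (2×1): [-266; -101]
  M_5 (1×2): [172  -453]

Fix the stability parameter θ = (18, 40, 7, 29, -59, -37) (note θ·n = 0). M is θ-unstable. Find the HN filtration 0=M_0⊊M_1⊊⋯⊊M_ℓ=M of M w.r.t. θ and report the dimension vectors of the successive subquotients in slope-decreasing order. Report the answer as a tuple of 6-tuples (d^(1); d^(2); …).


Interval decomposition of M: I[1,6], I[2,2], I[3,3]^3, I[5,5].
HN type (ℓ=4): μ^(1)=40; μ^(2)=7; μ^(3)=-1/3; μ^(4)=-59

((0, 1, 0, 0, 0, 0); (0, 0, 3, 0, 0, 0); (1, 1, 1, 1, 1, 1); (0, 0, 0, 0, 1, 0))


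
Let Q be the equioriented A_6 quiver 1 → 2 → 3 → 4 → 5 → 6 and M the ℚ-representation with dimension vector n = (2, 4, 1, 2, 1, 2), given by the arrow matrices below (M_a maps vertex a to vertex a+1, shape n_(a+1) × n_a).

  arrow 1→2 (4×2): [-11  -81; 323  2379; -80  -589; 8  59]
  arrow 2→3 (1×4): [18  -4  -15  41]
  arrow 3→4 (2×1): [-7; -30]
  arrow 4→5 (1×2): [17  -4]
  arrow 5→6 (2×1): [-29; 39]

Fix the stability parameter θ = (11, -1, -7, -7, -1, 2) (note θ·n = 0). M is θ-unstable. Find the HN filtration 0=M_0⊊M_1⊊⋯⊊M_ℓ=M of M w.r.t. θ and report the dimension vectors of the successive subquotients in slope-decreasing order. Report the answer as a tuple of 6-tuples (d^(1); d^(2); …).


Interval decomposition of M: I[1,2], I[1,6], I[2,2]^2, I[4,4], I[6,6].
HN type (ℓ=4): μ^(1)=5; μ^(2)=2; μ^(3)=-1; μ^(4)=-7

((1, 1, 0, 0, 0, 0); (0, 0, 0, 0, 0, 2); (1, 3, 1, 1, 1, 0); (0, 0, 0, 1, 0, 0))


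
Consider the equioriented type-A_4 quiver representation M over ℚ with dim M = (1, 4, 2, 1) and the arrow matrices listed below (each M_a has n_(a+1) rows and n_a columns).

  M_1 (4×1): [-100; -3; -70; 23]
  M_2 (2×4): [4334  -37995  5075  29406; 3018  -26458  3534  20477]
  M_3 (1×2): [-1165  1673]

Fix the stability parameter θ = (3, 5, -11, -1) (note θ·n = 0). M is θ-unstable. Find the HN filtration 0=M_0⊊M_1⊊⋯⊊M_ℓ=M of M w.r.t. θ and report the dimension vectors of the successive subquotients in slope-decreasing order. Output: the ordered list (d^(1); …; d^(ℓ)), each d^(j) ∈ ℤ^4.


Barcode: M ≅ I[1,3], I[2,2]^2, I[2,4]. HN layers by μ_θ (3 steps, strictly decreasing):
  μ^(1)=5; μ^(2)=-1; μ^(3)=-3

((0, 2, 0, 0); (1, 1, 1, 1); (0, 1, 1, 0))


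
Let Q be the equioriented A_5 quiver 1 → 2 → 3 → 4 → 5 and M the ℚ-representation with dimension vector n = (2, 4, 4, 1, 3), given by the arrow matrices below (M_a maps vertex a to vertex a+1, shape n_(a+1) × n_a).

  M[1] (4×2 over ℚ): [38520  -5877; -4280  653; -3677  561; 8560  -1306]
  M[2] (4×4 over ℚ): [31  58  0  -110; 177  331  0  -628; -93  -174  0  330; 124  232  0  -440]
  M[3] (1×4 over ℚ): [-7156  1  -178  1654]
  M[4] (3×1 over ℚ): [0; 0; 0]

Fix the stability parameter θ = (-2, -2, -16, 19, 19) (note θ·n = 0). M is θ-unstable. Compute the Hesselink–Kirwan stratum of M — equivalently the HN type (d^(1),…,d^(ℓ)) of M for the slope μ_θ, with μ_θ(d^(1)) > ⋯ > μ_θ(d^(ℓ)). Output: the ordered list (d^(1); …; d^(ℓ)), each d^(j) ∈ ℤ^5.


Barcode: M ≅ I[1,2], I[1,3], I[2,2], I[2,4], I[3,3]^2, I[5,5]^3. HN layers by μ_θ (5 steps, strictly decreasing):
  μ^(1)=19; μ^(2)=-2; μ^(3)=-20/3; μ^(4)=-9; μ^(5)=-16

((0, 0, 0, 1, 3); (1, 2, 0, 0, 0); (1, 1, 1, 0, 0); (0, 1, 1, 0, 0); (0, 0, 2, 0, 0))


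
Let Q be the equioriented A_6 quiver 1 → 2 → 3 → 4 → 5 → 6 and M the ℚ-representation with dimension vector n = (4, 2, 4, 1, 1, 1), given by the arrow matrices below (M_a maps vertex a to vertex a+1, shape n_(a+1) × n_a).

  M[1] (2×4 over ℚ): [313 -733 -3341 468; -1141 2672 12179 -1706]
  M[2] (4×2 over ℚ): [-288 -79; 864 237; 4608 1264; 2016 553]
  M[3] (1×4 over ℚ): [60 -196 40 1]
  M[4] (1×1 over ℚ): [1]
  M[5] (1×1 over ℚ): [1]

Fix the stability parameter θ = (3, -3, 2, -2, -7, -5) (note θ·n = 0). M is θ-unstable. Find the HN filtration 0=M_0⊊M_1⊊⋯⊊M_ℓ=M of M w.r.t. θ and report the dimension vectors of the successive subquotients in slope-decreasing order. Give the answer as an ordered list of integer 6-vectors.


Interval decomposition of M: I[1,1]^2, I[1,2], I[1,6], I[3,3]^3.
HN type (ℓ=4): μ^(1)=3; μ^(2)=2; μ^(3)=0; μ^(4)=-2

((2, 0, 0, 0, 0, 0); (0, 0, 3, 0, 0, 0); (1, 1, 0, 0, 0, 0); (1, 1, 1, 1, 1, 1))


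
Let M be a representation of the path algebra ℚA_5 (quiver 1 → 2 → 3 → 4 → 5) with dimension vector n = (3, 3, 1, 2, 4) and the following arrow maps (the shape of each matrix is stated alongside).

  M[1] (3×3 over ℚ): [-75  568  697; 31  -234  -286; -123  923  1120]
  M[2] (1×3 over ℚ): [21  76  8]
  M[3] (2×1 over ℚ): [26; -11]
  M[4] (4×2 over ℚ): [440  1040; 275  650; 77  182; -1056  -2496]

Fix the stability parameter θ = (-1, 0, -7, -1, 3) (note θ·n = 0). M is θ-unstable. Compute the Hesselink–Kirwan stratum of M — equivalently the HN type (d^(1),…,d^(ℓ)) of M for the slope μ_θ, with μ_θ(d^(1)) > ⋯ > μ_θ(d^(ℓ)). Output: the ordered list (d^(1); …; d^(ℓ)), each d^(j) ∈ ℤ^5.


Barcode: M ≅ I[1,2]^2, I[1,4], I[4,5], I[5,5]^3. HN layers by μ_θ (4 steps, strictly decreasing):
  μ^(1)=3; μ^(2)=0; μ^(3)=-1; μ^(4)=-8/3

((0, 0, 0, 0, 4); (0, 2, 0, 0, 0); (2, 0, 0, 2, 0); (1, 1, 1, 0, 0))


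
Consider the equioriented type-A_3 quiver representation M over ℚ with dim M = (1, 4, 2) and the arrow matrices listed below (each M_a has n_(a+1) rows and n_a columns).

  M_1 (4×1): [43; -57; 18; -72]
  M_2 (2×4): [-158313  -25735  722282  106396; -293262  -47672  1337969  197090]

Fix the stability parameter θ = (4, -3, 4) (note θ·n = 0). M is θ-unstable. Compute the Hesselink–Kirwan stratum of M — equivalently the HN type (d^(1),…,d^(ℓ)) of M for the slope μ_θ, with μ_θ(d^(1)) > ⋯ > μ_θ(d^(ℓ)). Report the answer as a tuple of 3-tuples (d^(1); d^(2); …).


Interval decomposition of M: I[1,2], I[2,2], I[2,3]^2.
HN type (ℓ=3): μ^(1)=4; μ^(2)=1/2; μ^(3)=-3

((0, 0, 2); (1, 1, 0); (0, 3, 0))


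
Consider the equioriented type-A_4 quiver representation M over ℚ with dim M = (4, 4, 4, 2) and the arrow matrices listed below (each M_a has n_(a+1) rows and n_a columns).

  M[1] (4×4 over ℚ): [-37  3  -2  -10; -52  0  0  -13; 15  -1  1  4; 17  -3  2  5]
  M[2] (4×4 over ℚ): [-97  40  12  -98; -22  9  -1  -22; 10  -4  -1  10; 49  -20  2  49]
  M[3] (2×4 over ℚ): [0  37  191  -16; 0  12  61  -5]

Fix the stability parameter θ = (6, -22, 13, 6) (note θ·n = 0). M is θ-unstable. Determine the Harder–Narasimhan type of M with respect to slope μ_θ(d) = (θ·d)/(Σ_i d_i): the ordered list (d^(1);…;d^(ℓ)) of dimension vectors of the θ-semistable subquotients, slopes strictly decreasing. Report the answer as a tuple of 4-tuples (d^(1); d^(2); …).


Interval decomposition of M: I[1,1], I[1,3], I[1,4]^2, I[2,3].
HN type (ℓ=5): μ^(1)=13; μ^(2)=19/2; μ^(3)=6; μ^(4)=-8; μ^(5)=-22

((0, 0, 2, 0); (0, 0, 2, 2); (1, 0, 0, 0); (3, 3, 0, 0); (0, 1, 0, 0))


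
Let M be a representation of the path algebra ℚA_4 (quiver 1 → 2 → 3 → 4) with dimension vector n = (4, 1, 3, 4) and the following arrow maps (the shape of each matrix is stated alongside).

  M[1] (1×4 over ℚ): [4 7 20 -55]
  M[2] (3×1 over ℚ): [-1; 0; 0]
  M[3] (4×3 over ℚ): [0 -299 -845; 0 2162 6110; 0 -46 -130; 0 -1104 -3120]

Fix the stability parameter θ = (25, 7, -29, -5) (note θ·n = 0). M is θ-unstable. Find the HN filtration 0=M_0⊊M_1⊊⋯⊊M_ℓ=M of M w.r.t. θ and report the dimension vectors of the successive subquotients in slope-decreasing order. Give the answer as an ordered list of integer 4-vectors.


Barcode: M ≅ I[1,1]^3, I[1,3], I[3,3], I[3,4], I[4,4]^3. HN layers by μ_θ (4 steps, strictly decreasing):
  μ^(1)=25; μ^(2)=1; μ^(3)=-5; μ^(4)=-29

((3, 0, 0, 0); (1, 1, 1, 0); (0, 0, 0, 4); (0, 0, 2, 0))


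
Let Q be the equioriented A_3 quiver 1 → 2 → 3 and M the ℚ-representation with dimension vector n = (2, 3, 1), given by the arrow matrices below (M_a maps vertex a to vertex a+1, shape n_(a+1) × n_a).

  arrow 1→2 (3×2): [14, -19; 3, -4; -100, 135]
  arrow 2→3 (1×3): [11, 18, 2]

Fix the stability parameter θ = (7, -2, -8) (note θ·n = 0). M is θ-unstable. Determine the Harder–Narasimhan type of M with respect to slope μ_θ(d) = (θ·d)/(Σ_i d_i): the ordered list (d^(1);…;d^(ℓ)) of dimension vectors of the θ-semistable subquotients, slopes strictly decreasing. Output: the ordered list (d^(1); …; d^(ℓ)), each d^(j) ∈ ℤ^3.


Barcode: M ≅ I[1,2], I[1,3], I[2,2]. HN layers by μ_θ (3 steps, strictly decreasing):
  μ^(1)=5/2; μ^(2)=-1; μ^(3)=-2

((1, 1, 0); (1, 1, 1); (0, 1, 0))


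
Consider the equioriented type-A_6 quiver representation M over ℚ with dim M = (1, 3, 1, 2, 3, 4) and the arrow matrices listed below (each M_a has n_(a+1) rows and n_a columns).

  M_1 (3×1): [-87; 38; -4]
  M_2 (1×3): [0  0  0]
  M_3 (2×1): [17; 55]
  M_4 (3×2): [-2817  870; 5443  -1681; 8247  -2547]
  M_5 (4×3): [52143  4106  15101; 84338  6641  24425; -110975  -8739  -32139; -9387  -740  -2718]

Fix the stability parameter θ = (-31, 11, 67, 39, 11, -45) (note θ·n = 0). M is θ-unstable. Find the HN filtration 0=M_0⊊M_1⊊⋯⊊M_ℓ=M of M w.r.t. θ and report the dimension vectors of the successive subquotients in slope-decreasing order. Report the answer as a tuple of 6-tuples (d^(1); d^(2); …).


Via rank(M_{q-1}∘⋯∘M_p): M ≅ I[1,2], I[2,2]^2, I[3,6], I[4,6], I[5,6], I[6,6].
μ_θ-semistable layers: μ^(1)=18; μ^(2)=11; μ^(3)=5/3; μ^(4)=-17; μ^(5)=-31; μ^(6)=-45

((0, 0, 1, 1, 1, 1); (0, 3, 0, 0, 0, 0); (0, 0, 0, 1, 1, 1); (0, 0, 0, 0, 1, 1); (1, 0, 0, 0, 0, 0); (0, 0, 0, 0, 0, 1))


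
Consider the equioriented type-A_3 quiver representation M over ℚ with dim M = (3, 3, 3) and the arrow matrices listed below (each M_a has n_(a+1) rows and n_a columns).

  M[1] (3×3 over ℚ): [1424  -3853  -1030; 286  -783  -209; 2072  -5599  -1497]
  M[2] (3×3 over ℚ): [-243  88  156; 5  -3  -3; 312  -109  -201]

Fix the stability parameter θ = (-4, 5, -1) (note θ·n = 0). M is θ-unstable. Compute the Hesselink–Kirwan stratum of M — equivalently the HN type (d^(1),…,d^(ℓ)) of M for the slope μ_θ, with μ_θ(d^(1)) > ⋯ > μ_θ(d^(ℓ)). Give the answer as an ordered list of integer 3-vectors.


Interval decomposition of M: I[1,2], I[1,3]^2, I[3,3].
HN type (ℓ=4): μ^(1)=5; μ^(2)=2; μ^(3)=-1; μ^(4)=-4

((0, 1, 0); (0, 2, 2); (0, 0, 1); (3, 0, 0))


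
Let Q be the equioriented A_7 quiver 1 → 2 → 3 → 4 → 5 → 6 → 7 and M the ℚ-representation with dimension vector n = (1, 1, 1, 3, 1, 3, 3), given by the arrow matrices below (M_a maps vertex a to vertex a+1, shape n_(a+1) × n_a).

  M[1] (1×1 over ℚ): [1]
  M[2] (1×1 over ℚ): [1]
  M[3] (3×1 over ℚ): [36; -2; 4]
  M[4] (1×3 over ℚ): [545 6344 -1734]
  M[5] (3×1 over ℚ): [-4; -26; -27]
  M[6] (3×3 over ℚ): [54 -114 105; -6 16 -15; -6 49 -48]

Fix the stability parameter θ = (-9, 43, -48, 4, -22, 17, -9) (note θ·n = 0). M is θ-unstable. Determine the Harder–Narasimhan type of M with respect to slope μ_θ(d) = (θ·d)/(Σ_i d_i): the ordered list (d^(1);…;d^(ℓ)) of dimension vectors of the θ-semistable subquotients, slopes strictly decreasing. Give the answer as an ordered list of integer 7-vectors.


Via rank(M_{q-1}∘⋯∘M_p): M ≅ I[1,7], I[4,4]^2, I[6,6], I[6,7], I[7,7].
μ_θ-semistable layers: μ^(1)=17; μ^(2)=4; μ^(3)=-23/4; μ^(4)=-9

((0, 0, 0, 0, 0, 1, 0); (0, 0, 0, 2, 0, 2, 2); (0, 1, 1, 1, 1, 0, 0); (1, 0, 0, 0, 0, 0, 1))


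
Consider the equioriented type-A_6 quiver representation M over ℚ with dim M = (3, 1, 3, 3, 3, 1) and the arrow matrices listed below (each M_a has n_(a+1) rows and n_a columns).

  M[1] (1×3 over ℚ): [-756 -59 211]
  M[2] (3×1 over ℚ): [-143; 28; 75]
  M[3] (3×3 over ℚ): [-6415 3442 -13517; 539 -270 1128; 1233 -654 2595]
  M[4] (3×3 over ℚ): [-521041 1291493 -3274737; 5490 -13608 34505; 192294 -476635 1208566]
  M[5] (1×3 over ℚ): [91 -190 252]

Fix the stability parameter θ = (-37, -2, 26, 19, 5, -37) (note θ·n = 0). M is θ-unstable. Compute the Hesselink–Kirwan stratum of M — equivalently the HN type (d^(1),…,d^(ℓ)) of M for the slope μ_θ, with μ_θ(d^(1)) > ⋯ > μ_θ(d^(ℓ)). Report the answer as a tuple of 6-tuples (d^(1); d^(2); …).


Interval decomposition of M: I[1,1]^2, I[1,6], I[3,3], I[3,5], I[4,5].
HN type (ℓ=6): μ^(1)=26; μ^(2)=50/3; μ^(3)=12; μ^(4)=13/4; μ^(5)=-2; μ^(6)=-37

((0, 0, 1, 0, 0, 0); (0, 0, 1, 1, 1, 0); (0, 0, 0, 1, 1, 0); (0, 0, 1, 1, 1, 1); (0, 1, 0, 0, 0, 0); (3, 0, 0, 0, 0, 0))


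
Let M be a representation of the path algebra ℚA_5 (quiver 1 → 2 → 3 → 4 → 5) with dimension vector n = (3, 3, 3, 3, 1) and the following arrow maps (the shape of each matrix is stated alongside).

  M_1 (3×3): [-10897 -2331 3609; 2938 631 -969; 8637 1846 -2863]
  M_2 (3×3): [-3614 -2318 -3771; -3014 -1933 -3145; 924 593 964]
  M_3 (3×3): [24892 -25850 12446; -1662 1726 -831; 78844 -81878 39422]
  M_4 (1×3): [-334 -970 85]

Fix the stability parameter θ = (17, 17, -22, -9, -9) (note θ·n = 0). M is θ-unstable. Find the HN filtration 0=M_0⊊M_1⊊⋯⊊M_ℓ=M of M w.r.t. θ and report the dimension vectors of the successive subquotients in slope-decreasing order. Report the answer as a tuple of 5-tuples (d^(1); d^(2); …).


Barcode: M ≅ I[1,2], I[1,4], I[1,5], I[3,3], I[4,4]. HN layers by μ_θ (5 steps, strictly decreasing):
  μ^(1)=17; μ^(2)=3/4; μ^(3)=-6/5; μ^(4)=-9; μ^(5)=-22

((1, 1, 0, 0, 0); (1, 1, 1, 1, 0); (1, 1, 1, 1, 1); (0, 0, 0, 1, 0); (0, 0, 1, 0, 0))


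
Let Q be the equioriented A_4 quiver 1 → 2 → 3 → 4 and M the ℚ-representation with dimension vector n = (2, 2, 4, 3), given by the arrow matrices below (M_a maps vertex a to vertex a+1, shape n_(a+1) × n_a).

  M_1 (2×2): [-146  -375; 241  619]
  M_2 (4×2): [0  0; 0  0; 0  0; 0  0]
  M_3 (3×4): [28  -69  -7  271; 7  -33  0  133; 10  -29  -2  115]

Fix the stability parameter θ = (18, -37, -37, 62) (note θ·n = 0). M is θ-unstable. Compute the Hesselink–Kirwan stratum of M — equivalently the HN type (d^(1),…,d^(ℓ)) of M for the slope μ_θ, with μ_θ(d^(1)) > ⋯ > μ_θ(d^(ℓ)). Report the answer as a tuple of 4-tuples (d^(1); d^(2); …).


Via rank(M_{q-1}∘⋯∘M_p): M ≅ I[1,2]^2, I[3,3], I[3,4]^3.
μ_θ-semistable layers: μ^(1)=62; μ^(2)=-19/2; μ^(3)=-37

((0, 0, 0, 3); (2, 2, 0, 0); (0, 0, 4, 0))


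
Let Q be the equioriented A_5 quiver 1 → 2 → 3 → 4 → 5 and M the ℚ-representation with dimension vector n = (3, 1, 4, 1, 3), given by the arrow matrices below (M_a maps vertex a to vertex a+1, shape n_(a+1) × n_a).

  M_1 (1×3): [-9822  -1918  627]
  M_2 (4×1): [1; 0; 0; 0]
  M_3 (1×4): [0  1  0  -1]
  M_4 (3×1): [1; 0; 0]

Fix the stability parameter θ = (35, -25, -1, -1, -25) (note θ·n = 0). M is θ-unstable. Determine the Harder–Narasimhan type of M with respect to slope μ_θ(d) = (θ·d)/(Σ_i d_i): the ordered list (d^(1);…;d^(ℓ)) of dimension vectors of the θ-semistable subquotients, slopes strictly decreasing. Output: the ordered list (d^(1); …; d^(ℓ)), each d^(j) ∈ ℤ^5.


Via rank(M_{q-1}∘⋯∘M_p): M ≅ I[1,1]^2, I[1,3], I[3,3]^2, I[3,5], I[5,5]^2.
μ_θ-semistable layers: μ^(1)=35; μ^(2)=3; μ^(3)=-1; μ^(4)=-9; μ^(5)=-25

((2, 0, 0, 0, 0); (1, 1, 1, 0, 0); (0, 0, 2, 0, 0); (0, 0, 1, 1, 1); (0, 0, 0, 0, 2))


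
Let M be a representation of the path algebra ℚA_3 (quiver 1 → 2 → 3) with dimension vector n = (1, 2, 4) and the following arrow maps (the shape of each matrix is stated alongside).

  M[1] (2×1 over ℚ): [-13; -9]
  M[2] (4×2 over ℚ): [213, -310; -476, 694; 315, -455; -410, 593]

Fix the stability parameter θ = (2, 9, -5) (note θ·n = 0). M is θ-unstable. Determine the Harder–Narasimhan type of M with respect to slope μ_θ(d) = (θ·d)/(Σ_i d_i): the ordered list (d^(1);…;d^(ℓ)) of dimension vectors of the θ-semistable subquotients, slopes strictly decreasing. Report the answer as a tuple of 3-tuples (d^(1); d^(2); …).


Via rank(M_{q-1}∘⋯∘M_p): M ≅ I[1,3], I[2,3], I[3,3]^2.
μ_θ-semistable layers: μ^(1)=2; μ^(2)=-5

((1, 2, 2); (0, 0, 2))


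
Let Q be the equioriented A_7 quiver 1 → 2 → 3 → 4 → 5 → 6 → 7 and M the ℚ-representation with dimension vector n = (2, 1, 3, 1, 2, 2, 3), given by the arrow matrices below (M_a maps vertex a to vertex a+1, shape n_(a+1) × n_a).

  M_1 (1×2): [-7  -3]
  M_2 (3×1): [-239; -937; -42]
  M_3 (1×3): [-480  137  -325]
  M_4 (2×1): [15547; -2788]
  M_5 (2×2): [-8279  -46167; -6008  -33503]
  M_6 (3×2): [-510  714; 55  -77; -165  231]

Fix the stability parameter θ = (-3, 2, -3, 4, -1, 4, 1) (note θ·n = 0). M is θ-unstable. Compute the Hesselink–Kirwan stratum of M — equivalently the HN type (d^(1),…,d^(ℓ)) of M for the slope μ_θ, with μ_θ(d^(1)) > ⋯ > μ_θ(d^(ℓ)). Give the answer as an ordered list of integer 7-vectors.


Interval decomposition of M: I[1,1], I[1,7], I[3,3]^2, I[5,6], I[7,7]^2.
HN type (ℓ=7): μ^(1)=4; μ^(2)=5/2; μ^(3)=3/2; μ^(4)=1; μ^(5)=-1/2; μ^(6)=-1; μ^(7)=-3

((0, 0, 0, 0, 0, 1, 0); (0, 0, 0, 0, 0, 1, 1); (0, 0, 0, 1, 1, 0, 0); (0, 0, 0, 0, 0, 0, 2); (0, 1, 1, 0, 0, 0, 0); (0, 0, 0, 0, 1, 0, 0); (2, 0, 2, 0, 0, 0, 0))


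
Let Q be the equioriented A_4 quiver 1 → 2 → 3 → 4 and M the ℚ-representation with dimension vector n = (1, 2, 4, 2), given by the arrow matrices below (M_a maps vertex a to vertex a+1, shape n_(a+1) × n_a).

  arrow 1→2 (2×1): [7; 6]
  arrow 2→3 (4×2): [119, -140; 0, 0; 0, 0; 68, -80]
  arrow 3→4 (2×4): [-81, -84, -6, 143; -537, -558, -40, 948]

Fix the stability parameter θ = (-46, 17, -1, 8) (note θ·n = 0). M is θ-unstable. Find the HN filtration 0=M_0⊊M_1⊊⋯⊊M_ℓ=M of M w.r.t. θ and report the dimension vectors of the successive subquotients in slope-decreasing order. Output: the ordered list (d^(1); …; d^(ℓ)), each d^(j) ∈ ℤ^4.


Interval decomposition of M: I[1,4], I[2,2], I[3,3]^2, I[3,4].
HN type (ℓ=4): μ^(1)=17; μ^(2)=8; μ^(3)=-1; μ^(4)=-46

((0, 1, 0, 0); (0, 1, 1, 2); (0, 0, 3, 0); (1, 0, 0, 0))


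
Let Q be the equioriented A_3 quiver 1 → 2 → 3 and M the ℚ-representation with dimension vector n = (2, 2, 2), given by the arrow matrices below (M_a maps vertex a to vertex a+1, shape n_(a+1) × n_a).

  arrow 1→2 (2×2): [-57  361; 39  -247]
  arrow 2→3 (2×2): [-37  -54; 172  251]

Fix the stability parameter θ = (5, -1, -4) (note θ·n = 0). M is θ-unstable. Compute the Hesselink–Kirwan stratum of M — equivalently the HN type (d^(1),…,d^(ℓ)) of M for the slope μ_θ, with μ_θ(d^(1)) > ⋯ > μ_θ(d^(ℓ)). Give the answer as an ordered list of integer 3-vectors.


Interval decomposition of M: I[1,1], I[1,3], I[2,3].
HN type (ℓ=3): μ^(1)=5; μ^(2)=0; μ^(3)=-5/2

((1, 0, 0); (1, 1, 1); (0, 1, 1))


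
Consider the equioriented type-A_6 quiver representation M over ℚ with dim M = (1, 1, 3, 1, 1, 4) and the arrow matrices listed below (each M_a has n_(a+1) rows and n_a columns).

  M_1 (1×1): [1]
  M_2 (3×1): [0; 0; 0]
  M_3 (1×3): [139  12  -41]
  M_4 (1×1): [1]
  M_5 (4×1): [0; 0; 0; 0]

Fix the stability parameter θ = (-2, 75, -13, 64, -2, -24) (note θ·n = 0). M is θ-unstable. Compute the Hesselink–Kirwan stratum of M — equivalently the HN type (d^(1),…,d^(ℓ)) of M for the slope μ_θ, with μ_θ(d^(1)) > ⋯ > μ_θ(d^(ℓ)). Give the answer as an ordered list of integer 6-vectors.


Interval decomposition of M: I[1,2], I[3,3]^2, I[3,5], I[6,6]^4.
HN type (ℓ=5): μ^(1)=75; μ^(2)=31; μ^(3)=-2; μ^(4)=-13; μ^(5)=-24

((0, 1, 0, 0, 0, 0); (0, 0, 0, 1, 1, 0); (1, 0, 0, 0, 0, 0); (0, 0, 3, 0, 0, 0); (0, 0, 0, 0, 0, 4))


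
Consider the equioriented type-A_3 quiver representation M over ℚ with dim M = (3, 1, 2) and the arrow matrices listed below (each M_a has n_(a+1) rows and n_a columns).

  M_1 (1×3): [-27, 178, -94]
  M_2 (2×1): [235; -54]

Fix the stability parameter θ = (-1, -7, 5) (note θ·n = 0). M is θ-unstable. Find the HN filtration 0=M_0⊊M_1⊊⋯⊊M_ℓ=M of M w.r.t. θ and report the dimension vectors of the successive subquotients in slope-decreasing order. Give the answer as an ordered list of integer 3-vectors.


Via rank(M_{q-1}∘⋯∘M_p): M ≅ I[1,1]^2, I[1,3], I[3,3].
μ_θ-semistable layers: μ^(1)=5; μ^(2)=-1; μ^(3)=-4

((0, 0, 2); (2, 0, 0); (1, 1, 0))


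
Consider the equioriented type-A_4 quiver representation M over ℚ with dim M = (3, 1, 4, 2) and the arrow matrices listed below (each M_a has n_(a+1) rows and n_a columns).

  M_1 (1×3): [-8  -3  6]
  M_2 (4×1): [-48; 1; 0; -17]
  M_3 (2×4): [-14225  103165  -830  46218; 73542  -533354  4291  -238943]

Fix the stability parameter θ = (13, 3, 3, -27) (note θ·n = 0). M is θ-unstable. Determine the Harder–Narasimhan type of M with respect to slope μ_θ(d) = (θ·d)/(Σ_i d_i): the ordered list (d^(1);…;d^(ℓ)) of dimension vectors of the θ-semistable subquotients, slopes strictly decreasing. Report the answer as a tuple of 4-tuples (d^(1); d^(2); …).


Interval decomposition of M: I[1,1]^2, I[1,4], I[3,3]^2, I[3,4].
HN type (ℓ=4): μ^(1)=13; μ^(2)=3; μ^(3)=-2; μ^(4)=-12

((2, 0, 0, 0); (0, 0, 2, 0); (1, 1, 1, 1); (0, 0, 1, 1))


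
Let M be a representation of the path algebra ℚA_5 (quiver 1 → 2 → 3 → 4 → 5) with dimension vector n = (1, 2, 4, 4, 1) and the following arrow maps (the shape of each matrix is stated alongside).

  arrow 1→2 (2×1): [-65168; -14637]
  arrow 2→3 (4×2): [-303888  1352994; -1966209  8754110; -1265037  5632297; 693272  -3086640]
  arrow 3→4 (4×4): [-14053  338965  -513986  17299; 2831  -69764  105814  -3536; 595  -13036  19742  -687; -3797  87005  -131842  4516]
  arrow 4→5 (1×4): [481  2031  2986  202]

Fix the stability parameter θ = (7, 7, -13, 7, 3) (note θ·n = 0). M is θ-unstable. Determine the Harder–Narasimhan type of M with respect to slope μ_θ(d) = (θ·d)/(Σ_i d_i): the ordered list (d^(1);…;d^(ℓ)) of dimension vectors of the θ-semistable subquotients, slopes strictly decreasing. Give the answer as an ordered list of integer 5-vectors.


Interval decomposition of M: I[1,5], I[2,3], I[3,4]^2, I[4,4].
HN type (ℓ=5): μ^(1)=7; μ^(2)=5; μ^(3)=1/3; μ^(4)=-3; μ^(5)=-13

((0, 0, 0, 3, 0); (0, 0, 0, 1, 1); (1, 1, 1, 0, 0); (0, 1, 1, 0, 0); (0, 0, 2, 0, 0))


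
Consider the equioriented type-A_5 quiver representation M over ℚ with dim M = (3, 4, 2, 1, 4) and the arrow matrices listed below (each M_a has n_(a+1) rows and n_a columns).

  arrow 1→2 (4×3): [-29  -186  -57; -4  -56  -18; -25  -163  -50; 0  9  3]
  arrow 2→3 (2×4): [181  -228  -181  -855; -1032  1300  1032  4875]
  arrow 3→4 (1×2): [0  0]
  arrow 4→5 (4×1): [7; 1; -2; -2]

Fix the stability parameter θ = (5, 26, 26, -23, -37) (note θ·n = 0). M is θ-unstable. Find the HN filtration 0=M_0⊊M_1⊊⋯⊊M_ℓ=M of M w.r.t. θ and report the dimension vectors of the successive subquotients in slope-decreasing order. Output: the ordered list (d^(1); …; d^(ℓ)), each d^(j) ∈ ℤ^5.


Barcode: M ≅ I[1,2], I[1,3]^2, I[2,2], I[4,5], I[5,5]^3. HN layers by μ_θ (4 steps, strictly decreasing):
  μ^(1)=26; μ^(2)=5; μ^(3)=-30; μ^(4)=-37

((0, 4, 2, 0, 0); (3, 0, 0, 0, 0); (0, 0, 0, 1, 1); (0, 0, 0, 0, 3))


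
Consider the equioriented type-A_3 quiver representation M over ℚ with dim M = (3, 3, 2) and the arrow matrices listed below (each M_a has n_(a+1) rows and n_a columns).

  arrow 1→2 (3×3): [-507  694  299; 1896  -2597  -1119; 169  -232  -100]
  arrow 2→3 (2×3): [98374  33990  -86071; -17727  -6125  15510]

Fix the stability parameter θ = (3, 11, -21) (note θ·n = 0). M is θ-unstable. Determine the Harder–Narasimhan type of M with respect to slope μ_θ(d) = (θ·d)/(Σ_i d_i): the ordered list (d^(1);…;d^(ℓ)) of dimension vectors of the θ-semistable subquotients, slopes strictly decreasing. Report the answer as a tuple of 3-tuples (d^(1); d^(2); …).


Interval decomposition of M: I[1,2], I[1,3]^2.
HN type (ℓ=3): μ^(1)=11; μ^(2)=3; μ^(3)=-7/3

((0, 1, 0); (1, 0, 0); (2, 2, 2))


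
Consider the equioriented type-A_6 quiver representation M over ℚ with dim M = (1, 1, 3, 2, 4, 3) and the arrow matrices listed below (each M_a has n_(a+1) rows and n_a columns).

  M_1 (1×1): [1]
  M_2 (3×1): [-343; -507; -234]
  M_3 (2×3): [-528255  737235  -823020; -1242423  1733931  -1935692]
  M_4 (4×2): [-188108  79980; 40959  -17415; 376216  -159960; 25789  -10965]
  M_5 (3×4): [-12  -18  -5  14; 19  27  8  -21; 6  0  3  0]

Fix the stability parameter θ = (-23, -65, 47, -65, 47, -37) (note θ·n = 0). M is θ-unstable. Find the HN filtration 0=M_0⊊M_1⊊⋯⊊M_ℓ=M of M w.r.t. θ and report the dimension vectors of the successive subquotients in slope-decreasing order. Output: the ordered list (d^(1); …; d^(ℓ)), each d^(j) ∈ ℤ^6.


Interval decomposition of M: I[1,3], I[3,3], I[3,4], I[4,5], I[5,5], I[5,6]^2, I[6,6].
HN type (ℓ=6): μ^(1)=47; μ^(2)=5; μ^(3)=-9; μ^(4)=-37; μ^(5)=-44; μ^(6)=-65

((0, 0, 2, 0, 2, 0); (0, 0, 0, 0, 2, 2); (0, 0, 1, 1, 0, 0); (0, 0, 0, 0, 0, 1); (1, 1, 0, 0, 0, 0); (0, 0, 0, 1, 0, 0))


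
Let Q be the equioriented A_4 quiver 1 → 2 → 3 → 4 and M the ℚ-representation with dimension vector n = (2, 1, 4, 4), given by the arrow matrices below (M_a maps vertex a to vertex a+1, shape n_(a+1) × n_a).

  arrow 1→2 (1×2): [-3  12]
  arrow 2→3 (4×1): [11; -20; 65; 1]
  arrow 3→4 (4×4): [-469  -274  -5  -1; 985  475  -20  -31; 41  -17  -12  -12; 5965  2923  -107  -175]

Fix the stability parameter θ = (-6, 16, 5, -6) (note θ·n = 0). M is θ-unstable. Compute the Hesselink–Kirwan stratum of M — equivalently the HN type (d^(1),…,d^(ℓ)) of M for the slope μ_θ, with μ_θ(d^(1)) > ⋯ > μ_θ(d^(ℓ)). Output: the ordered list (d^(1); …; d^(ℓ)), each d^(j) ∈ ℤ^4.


Interval decomposition of M: I[1,1], I[1,4], I[3,4]^3.
HN type (ℓ=3): μ^(1)=5; μ^(2)=-1/2; μ^(3)=-6

((0, 1, 1, 1); (0, 0, 3, 3); (2, 0, 0, 0))


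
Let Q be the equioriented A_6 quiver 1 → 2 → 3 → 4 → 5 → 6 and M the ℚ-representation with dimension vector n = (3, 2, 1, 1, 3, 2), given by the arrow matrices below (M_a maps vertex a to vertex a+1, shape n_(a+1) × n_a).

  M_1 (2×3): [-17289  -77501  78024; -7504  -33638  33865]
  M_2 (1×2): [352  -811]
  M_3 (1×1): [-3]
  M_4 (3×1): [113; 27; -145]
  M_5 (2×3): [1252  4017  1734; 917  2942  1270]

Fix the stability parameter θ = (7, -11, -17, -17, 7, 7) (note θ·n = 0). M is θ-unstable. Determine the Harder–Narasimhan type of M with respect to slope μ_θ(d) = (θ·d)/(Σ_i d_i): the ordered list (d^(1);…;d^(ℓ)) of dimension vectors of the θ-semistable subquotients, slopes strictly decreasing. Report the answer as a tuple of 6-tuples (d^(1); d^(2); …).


Via rank(M_{q-1}∘⋯∘M_p): M ≅ I[1,1], I[1,2], I[1,6], I[5,5], I[5,6].
μ_θ-semistable layers: μ^(1)=7; μ^(2)=-2; μ^(3)=-19/2

((1, 0, 0, 0, 3, 2); (1, 1, 0, 0, 0, 0); (1, 1, 1, 1, 0, 0))
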